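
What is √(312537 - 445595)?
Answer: I*√133058 ≈ 364.77*I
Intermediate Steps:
√(312537 - 445595) = √(-133058) = I*√133058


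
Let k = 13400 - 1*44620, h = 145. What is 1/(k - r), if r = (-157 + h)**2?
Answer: -1/31364 ≈ -3.1884e-5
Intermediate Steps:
r = 144 (r = (-157 + 145)**2 = (-12)**2 = 144)
k = -31220 (k = 13400 - 44620 = -31220)
1/(k - r) = 1/(-31220 - 1*144) = 1/(-31220 - 144) = 1/(-31364) = -1/31364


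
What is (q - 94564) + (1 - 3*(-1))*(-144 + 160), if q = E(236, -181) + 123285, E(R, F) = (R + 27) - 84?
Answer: 28964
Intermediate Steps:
E(R, F) = -57 + R (E(R, F) = (27 + R) - 84 = -57 + R)
q = 123464 (q = (-57 + 236) + 123285 = 179 + 123285 = 123464)
(q - 94564) + (1 - 3*(-1))*(-144 + 160) = (123464 - 94564) + (1 - 3*(-1))*(-144 + 160) = 28900 + (1 + 3)*16 = 28900 + 4*16 = 28900 + 64 = 28964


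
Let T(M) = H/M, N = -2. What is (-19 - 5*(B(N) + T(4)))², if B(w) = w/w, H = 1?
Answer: 10201/16 ≈ 637.56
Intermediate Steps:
B(w) = 1
T(M) = 1/M
(-19 - 5*(B(N) + T(4)))² = (-19 - 5*(1 + 1/4))² = (-19 - 5*(1 + ¼))² = (-19 - 5*5/4)² = (-19 - 25/4)² = (-101/4)² = 10201/16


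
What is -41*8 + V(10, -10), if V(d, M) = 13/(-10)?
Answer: -3293/10 ≈ -329.30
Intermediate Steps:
V(d, M) = -13/10 (V(d, M) = 13*(-1/10) = -13/10)
-41*8 + V(10, -10) = -41*8 - 13/10 = -328 - 13/10 = -3293/10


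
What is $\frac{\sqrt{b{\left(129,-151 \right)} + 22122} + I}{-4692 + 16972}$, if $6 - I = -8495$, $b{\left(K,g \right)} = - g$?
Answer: $\frac{8501}{12280} + \frac{\sqrt{22273}}{12280} \approx 0.70442$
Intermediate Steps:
$I = 8501$ ($I = 6 - -8495 = 6 + 8495 = 8501$)
$\frac{\sqrt{b{\left(129,-151 \right)} + 22122} + I}{-4692 + 16972} = \frac{\sqrt{\left(-1\right) \left(-151\right) + 22122} + 8501}{-4692 + 16972} = \frac{\sqrt{151 + 22122} + 8501}{12280} = \left(\sqrt{22273} + 8501\right) \frac{1}{12280} = \left(8501 + \sqrt{22273}\right) \frac{1}{12280} = \frac{8501}{12280} + \frac{\sqrt{22273}}{12280}$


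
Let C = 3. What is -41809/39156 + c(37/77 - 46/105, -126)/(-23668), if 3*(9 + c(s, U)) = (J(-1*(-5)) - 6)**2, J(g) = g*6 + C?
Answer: -249674479/231686052 ≈ -1.0776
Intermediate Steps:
J(g) = 3 + 6*g (J(g) = g*6 + 3 = 6*g + 3 = 3 + 6*g)
c(s, U) = 234 (c(s, U) = -9 + ((3 + 6*(-1*(-5))) - 6)**2/3 = -9 + ((3 + 6*5) - 6)**2/3 = -9 + ((3 + 30) - 6)**2/3 = -9 + (33 - 6)**2/3 = -9 + (1/3)*27**2 = -9 + (1/3)*729 = -9 + 243 = 234)
-41809/39156 + c(37/77 - 46/105, -126)/(-23668) = -41809/39156 + 234/(-23668) = -41809*1/39156 + 234*(-1/23668) = -41809/39156 - 117/11834 = -249674479/231686052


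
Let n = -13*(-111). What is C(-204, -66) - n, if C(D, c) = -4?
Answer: -1447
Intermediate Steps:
n = 1443
C(-204, -66) - n = -4 - 1*1443 = -4 - 1443 = -1447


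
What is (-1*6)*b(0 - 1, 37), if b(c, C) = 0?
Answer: 0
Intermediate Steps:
(-1*6)*b(0 - 1, 37) = -1*6*0 = -6*0 = 0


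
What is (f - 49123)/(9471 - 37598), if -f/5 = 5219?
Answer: 6838/2557 ≈ 2.6742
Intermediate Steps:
f = -26095 (f = -5*5219 = -26095)
(f - 49123)/(9471 - 37598) = (-26095 - 49123)/(9471 - 37598) = -75218/(-28127) = -75218*(-1/28127) = 6838/2557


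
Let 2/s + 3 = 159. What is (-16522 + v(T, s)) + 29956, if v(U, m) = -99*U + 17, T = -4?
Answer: 13847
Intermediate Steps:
s = 1/78 (s = 2/(-3 + 159) = 2/156 = 2*(1/156) = 1/78 ≈ 0.012821)
v(U, m) = 17 - 99*U
(-16522 + v(T, s)) + 29956 = (-16522 + (17 - 99*(-4))) + 29956 = (-16522 + (17 + 396)) + 29956 = (-16522 + 413) + 29956 = -16109 + 29956 = 13847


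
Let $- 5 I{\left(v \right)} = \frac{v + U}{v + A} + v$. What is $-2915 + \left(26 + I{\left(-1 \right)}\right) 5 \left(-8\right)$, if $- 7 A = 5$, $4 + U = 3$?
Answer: $- \frac{11861}{3} \approx -3953.7$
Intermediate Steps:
$U = -1$ ($U = -4 + 3 = -1$)
$A = - \frac{5}{7}$ ($A = \left(- \frac{1}{7}\right) 5 = - \frac{5}{7} \approx -0.71429$)
$I{\left(v \right)} = - \frac{v}{5} - \frac{-1 + v}{5 \left(- \frac{5}{7} + v\right)}$ ($I{\left(v \right)} = - \frac{\frac{v - 1}{v - \frac{5}{7}} + v}{5} = - \frac{\frac{-1 + v}{- \frac{5}{7} + v} + v}{5} = - \frac{v + \frac{-1 + v}{- \frac{5}{7} + v}}{5} = - \frac{v}{5} - \frac{-1 + v}{5 \left(- \frac{5}{7} + v\right)}$)
$-2915 + \left(26 + I{\left(-1 \right)}\right) 5 \left(-8\right) = -2915 + \left(26 + \frac{7 - 7 \left(-1\right)^{2} - -2}{5 \left(-5 + 7 \left(-1\right)\right)}\right) 5 \left(-8\right) = -2915 + \left(26 + \frac{7 - 7 + 2}{5 \left(-5 - 7\right)}\right) \left(-40\right) = -2915 + \left(26 + \frac{7 - 7 + 2}{5 \left(-12\right)}\right) \left(-40\right) = -2915 + \left(26 + \frac{1}{5} \left(- \frac{1}{12}\right) 2\right) \left(-40\right) = -2915 + \left(26 - \frac{1}{30}\right) \left(-40\right) = -2915 + \frac{779}{30} \left(-40\right) = -2915 - \frac{3116}{3} = - \frac{11861}{3}$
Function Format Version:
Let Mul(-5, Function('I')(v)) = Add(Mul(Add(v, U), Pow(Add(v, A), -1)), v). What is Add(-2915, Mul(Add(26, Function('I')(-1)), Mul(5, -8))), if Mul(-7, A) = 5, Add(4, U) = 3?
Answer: Rational(-11861, 3) ≈ -3953.7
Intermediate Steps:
U = -1 (U = Add(-4, 3) = -1)
A = Rational(-5, 7) (A = Mul(Rational(-1, 7), 5) = Rational(-5, 7) ≈ -0.71429)
Function('I')(v) = Add(Mul(Rational(-1, 5), v), Mul(Rational(-1, 5), Pow(Add(Rational(-5, 7), v), -1), Add(-1, v))) (Function('I')(v) = Mul(Rational(-1, 5), Add(Mul(Add(v, -1), Pow(Add(v, Rational(-5, 7)), -1)), v)) = Mul(Rational(-1, 5), Add(Mul(Add(-1, v), Pow(Add(Rational(-5, 7), v), -1)), v)) = Mul(Rational(-1, 5), Add(Mul(Pow(Add(Rational(-5, 7), v), -1), Add(-1, v)), v)) = Mul(Rational(-1, 5), Add(v, Mul(Pow(Add(Rational(-5, 7), v), -1), Add(-1, v)))) = Add(Mul(Rational(-1, 5), v), Mul(Rational(-1, 5), Pow(Add(Rational(-5, 7), v), -1), Add(-1, v))))
Add(-2915, Mul(Add(26, Function('I')(-1)), Mul(5, -8))) = Add(-2915, Mul(Add(26, Mul(Rational(1, 5), Pow(Add(-5, Mul(7, -1)), -1), Add(7, Mul(-7, Pow(-1, 2)), Mul(-2, -1)))), Mul(5, -8))) = Add(-2915, Mul(Add(26, Mul(Rational(1, 5), Pow(Add(-5, -7), -1), Add(7, Mul(-7, 1), 2))), -40)) = Add(-2915, Mul(Add(26, Mul(Rational(1, 5), Pow(-12, -1), Add(7, -7, 2))), -40)) = Add(-2915, Mul(Add(26, Mul(Rational(1, 5), Rational(-1, 12), 2)), -40)) = Add(-2915, Mul(Add(26, Rational(-1, 30)), -40)) = Add(-2915, Mul(Rational(779, 30), -40)) = Add(-2915, Rational(-3116, 3)) = Rational(-11861, 3)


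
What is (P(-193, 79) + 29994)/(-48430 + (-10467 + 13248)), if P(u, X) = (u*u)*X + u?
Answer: -2972472/45649 ≈ -65.116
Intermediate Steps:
P(u, X) = u + X*u**2 (P(u, X) = u**2*X + u = X*u**2 + u = u + X*u**2)
(P(-193, 79) + 29994)/(-48430 + (-10467 + 13248)) = (-193*(1 + 79*(-193)) + 29994)/(-48430 + (-10467 + 13248)) = (-193*(1 - 15247) + 29994)/(-48430 + 2781) = (-193*(-15246) + 29994)/(-45649) = (2942478 + 29994)*(-1/45649) = 2972472*(-1/45649) = -2972472/45649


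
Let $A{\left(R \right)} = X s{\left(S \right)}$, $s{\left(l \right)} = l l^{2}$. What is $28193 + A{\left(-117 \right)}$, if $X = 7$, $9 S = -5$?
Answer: $\frac{20551822}{729} \approx 28192.0$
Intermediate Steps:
$S = - \frac{5}{9}$ ($S = \frac{1}{9} \left(-5\right) = - \frac{5}{9} \approx -0.55556$)
$s{\left(l \right)} = l^{3}$
$A{\left(R \right)} = - \frac{875}{729}$ ($A{\left(R \right)} = 7 \left(- \frac{5}{9}\right)^{3} = 7 \left(- \frac{125}{729}\right) = - \frac{875}{729}$)
$28193 + A{\left(-117 \right)} = 28193 - \frac{875}{729} = \frac{20551822}{729}$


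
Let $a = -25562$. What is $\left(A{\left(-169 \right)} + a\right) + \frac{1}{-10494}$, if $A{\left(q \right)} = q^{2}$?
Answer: $\frac{31471505}{10494} \approx 2999.0$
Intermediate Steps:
$\left(A{\left(-169 \right)} + a\right) + \frac{1}{-10494} = \left(\left(-169\right)^{2} - 25562\right) + \frac{1}{-10494} = \left(28561 - 25562\right) - \frac{1}{10494} = 2999 - \frac{1}{10494} = \frac{31471505}{10494}$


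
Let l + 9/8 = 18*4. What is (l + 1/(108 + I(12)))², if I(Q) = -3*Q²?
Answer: 2109105625/419904 ≈ 5022.8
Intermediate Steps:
l = 567/8 (l = -9/8 + 18*4 = -9/8 + 72 = 567/8 ≈ 70.875)
(l + 1/(108 + I(12)))² = (567/8 + 1/(108 - 3*12²))² = (567/8 + 1/(108 - 3*144))² = (567/8 + 1/(108 - 432))² = (567/8 + 1/(-324))² = (567/8 - 1/324)² = (45925/648)² = 2109105625/419904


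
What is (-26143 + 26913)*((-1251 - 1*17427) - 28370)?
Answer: -36226960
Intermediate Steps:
(-26143 + 26913)*((-1251 - 1*17427) - 28370) = 770*((-1251 - 17427) - 28370) = 770*(-18678 - 28370) = 770*(-47048) = -36226960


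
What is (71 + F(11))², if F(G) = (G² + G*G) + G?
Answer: 104976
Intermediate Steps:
F(G) = G + 2*G² (F(G) = (G² + G²) + G = 2*G² + G = G + 2*G²)
(71 + F(11))² = (71 + 11*(1 + 2*11))² = (71 + 11*(1 + 22))² = (71 + 11*23)² = (71 + 253)² = 324² = 104976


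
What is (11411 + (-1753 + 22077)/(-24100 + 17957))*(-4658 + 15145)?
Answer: 734902207663/6143 ≈ 1.1963e+8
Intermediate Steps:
(11411 + (-1753 + 22077)/(-24100 + 17957))*(-4658 + 15145) = (11411 + 20324/(-6143))*10487 = (11411 + 20324*(-1/6143))*10487 = (11411 - 20324/6143)*10487 = (70077449/6143)*10487 = 734902207663/6143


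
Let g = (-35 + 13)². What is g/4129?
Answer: 484/4129 ≈ 0.11722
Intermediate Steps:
g = 484 (g = (-22)² = 484)
g/4129 = 484/4129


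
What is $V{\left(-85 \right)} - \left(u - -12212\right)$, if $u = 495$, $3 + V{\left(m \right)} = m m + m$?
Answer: $-5570$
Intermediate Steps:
$V{\left(m \right)} = -3 + m + m^{2}$ ($V{\left(m \right)} = -3 + \left(m m + m\right) = -3 + \left(m^{2} + m\right) = -3 + \left(m + m^{2}\right) = -3 + m + m^{2}$)
$V{\left(-85 \right)} - \left(u - -12212\right) = \left(-3 - 85 + \left(-85\right)^{2}\right) - \left(495 - -12212\right) = \left(-3 - 85 + 7225\right) - \left(495 + 12212\right) = 7137 - 12707 = -5570$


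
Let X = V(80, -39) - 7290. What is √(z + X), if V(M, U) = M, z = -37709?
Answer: 3*I*√4991 ≈ 211.94*I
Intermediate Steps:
X = -7210 (X = 80 - 7290 = -7210)
√(z + X) = √(-37709 - 7210) = √(-44919) = 3*I*√4991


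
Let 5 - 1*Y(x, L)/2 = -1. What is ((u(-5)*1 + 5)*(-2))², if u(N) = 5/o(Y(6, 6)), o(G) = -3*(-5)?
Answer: 1024/9 ≈ 113.78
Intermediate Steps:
Y(x, L) = 12 (Y(x, L) = 10 - 2*(-1) = 10 + 2 = 12)
o(G) = 15
u(N) = ⅓ (u(N) = 5/15 = 5*(1/15) = ⅓)
((u(-5)*1 + 5)*(-2))² = (((⅓)*1 + 5)*(-2))² = ((⅓ + 5)*(-2))² = ((16/3)*(-2))² = (-32/3)² = 1024/9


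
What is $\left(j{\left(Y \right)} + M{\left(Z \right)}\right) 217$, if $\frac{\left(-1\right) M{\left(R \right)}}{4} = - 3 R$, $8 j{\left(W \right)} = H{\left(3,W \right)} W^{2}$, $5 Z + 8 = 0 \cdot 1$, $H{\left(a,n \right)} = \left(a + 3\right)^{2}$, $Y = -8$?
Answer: $\frac{291648}{5} \approx 58330.0$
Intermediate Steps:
$H{\left(a,n \right)} = \left(3 + a\right)^{2}$
$Z = - \frac{8}{5}$ ($Z = - \frac{8}{5} + \frac{0 \cdot 1}{5} = - \frac{8}{5} + \frac{1}{5} \cdot 0 = - \frac{8}{5} + 0 = - \frac{8}{5} \approx -1.6$)
$j{\left(W \right)} = \frac{9 W^{2}}{2}$ ($j{\left(W \right)} = \frac{\left(3 + 3\right)^{2} W^{2}}{8} = \frac{6^{2} W^{2}}{8} = \frac{36 W^{2}}{8} = \frac{9 W^{2}}{2}$)
$M{\left(R \right)} = 12 R$ ($M{\left(R \right)} = - 4 \left(- 3 R\right) = 12 R$)
$\left(j{\left(Y \right)} + M{\left(Z \right)}\right) 217 = \left(\frac{9 \left(-8\right)^{2}}{2} + 12 \left(- \frac{8}{5}\right)\right) 217 = \left(\frac{9}{2} \cdot 64 - \frac{96}{5}\right) 217 = \left(288 - \frac{96}{5}\right) 217 = \frac{1344}{5} \cdot 217 = \frac{291648}{5}$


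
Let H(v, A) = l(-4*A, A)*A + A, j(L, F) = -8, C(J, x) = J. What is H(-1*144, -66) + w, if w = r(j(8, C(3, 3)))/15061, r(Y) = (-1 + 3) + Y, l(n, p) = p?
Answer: 64611684/15061 ≈ 4290.0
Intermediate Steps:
r(Y) = 2 + Y
H(v, A) = A + A² (H(v, A) = A*A + A = A² + A = A + A²)
w = -6/15061 (w = (2 - 8)/15061 = -6*1/15061 = -6/15061 ≈ -0.00039838)
H(-1*144, -66) + w = -66*(1 - 66) - 6/15061 = -66*(-65) - 6/15061 = 4290 - 6/15061 = 64611684/15061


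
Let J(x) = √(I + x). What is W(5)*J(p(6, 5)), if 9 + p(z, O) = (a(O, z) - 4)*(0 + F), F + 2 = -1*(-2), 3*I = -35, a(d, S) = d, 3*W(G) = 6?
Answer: 2*I*√186/3 ≈ 9.0921*I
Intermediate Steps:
W(G) = 2 (W(G) = (⅓)*6 = 2)
I = -35/3 (I = (⅓)*(-35) = -35/3 ≈ -11.667)
F = 0 (F = -2 - 1*(-2) = -2 + 2 = 0)
p(z, O) = -9 (p(z, O) = -9 + (O - 4)*(0 + 0) = -9 + (-4 + O)*0 = -9 + 0 = -9)
J(x) = √(-35/3 + x)
W(5)*J(p(6, 5)) = 2*(√(-105 + 9*(-9))/3) = 2*(√(-105 - 81)/3) = 2*(√(-186)/3) = 2*((I*√186)/3) = 2*(I*√186/3) = 2*I*√186/3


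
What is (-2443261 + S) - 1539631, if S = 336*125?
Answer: -3940892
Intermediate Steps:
S = 42000
(-2443261 + S) - 1539631 = (-2443261 + 42000) - 1539631 = -2401261 - 1539631 = -3940892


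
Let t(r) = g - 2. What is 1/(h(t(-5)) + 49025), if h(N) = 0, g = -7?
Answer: 1/49025 ≈ 2.0398e-5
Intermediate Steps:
t(r) = -9 (t(r) = -7 - 2 = -9)
1/(h(t(-5)) + 49025) = 1/(0 + 49025) = 1/49025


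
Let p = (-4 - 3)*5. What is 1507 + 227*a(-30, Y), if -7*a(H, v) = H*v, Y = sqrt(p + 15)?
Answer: 1507 + 13620*I*sqrt(5)/7 ≈ 1507.0 + 4350.8*I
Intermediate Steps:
p = -35 (p = -7*5 = -35)
Y = 2*I*sqrt(5) (Y = sqrt(-35 + 15) = sqrt(-20) = 2*I*sqrt(5) ≈ 4.4721*I)
a(H, v) = -H*v/7
1507 + 227*a(-30, Y) = 1507 + 227*(-1/7*(-30)*2*I*sqrt(5)) = 1507 + 227*(60*I*sqrt(5)/7) = 1507 + 13620*I*sqrt(5)/7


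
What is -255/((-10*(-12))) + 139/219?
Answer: -2611/1752 ≈ -1.4903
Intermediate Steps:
-255/((-10*(-12))) + 139/219 = -255/120 + 139*(1/219) = -255*1/120 + 139/219 = -17/8 + 139/219 = -2611/1752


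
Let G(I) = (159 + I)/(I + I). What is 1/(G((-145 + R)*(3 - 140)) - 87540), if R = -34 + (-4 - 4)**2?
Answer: -15755/1379184743 ≈ -1.1423e-5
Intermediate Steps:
R = 30 (R = -34 + (-8)**2 = -34 + 64 = 30)
G(I) = (159 + I)/(2*I) (G(I) = (159 + I)/((2*I)) = (159 + I)*(1/(2*I)) = (159 + I)/(2*I))
1/(G((-145 + R)*(3 - 140)) - 87540) = 1/((159 + (-145 + 30)*(3 - 140))/(2*(((-145 + 30)*(3 - 140)))) - 87540) = 1/((159 - 115*(-137))/(2*((-115*(-137)))) - 87540) = 1/((1/2)*(159 + 15755)/15755 - 87540) = 1/((1/2)*(1/15755)*15914 - 87540) = 1/(7957/15755 - 87540) = 1/(-1379184743/15755) = -15755/1379184743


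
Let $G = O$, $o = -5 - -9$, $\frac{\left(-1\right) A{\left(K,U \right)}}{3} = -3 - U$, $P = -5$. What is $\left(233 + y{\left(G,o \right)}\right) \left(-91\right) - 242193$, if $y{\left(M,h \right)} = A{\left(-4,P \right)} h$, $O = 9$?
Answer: $-261212$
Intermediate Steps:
$A{\left(K,U \right)} = 9 + 3 U$ ($A{\left(K,U \right)} = - 3 \left(-3 - U\right) = 9 + 3 U$)
$o = 4$ ($o = -5 + 9 = 4$)
$G = 9$
$y{\left(M,h \right)} = - 6 h$ ($y{\left(M,h \right)} = \left(9 + 3 \left(-5\right)\right) h = \left(9 - 15\right) h = - 6 h$)
$\left(233 + y{\left(G,o \right)}\right) \left(-91\right) - 242193 = \left(233 - 24\right) \left(-91\right) - 242193 = 209 \left(-91\right) - 242193 = -19019 - 242193 = -261212$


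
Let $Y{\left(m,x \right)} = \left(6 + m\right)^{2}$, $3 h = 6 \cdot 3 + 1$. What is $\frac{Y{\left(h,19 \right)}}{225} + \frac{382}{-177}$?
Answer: $- \frac{177079}{119475} \approx -1.4821$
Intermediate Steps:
$h = \frac{19}{3}$ ($h = \frac{6 \cdot 3 + 1}{3} = \frac{18 + 1}{3} = \frac{1}{3} \cdot 19 = \frac{19}{3} \approx 6.3333$)
$\frac{Y{\left(h,19 \right)}}{225} + \frac{382}{-177} = \frac{\left(6 + \frac{19}{3}\right)^{2}}{225} + \frac{382}{-177} = \left(\frac{37}{3}\right)^{2} \cdot \frac{1}{225} + 382 \left(- \frac{1}{177}\right) = \frac{1369}{9} \cdot \frac{1}{225} - \frac{382}{177} = \frac{1369}{2025} - \frac{382}{177} = - \frac{177079}{119475}$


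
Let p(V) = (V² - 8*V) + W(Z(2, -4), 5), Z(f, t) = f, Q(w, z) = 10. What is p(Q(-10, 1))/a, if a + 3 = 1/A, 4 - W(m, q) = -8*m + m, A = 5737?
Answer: -109003/8605 ≈ -12.667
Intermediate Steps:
W(m, q) = 4 + 7*m (W(m, q) = 4 - (-8*m + m) = 4 - (-7)*m = 4 + 7*m)
p(V) = 18 + V² - 8*V (p(V) = (V² - 8*V) + (4 + 7*2) = (V² - 8*V) + (4 + 14) = (V² - 8*V) + 18 = 18 + V² - 8*V)
a = -17210/5737 (a = -3 + 1/5737 = -17210/5737 ≈ -2.9998)
p(Q(-10, 1))/a = (18 + 10² - 8*10)/(-17210/5737) = (18 + 100 - 80)*(-5737/17210) = 38*(-5737/17210) = -109003/8605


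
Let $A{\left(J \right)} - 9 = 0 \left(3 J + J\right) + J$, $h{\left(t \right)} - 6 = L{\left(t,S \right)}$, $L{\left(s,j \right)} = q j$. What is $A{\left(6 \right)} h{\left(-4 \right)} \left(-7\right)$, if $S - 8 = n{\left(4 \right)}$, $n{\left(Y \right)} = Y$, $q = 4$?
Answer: $-5670$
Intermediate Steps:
$S = 12$ ($S = 8 + 4 = 12$)
$L{\left(s,j \right)} = 4 j$
$h{\left(t \right)} = 54$ ($h{\left(t \right)} = 6 + 4 \cdot 12 = 6 + 48 = 54$)
$A{\left(J \right)} = 9 + J$ ($A{\left(J \right)} = 9 + \left(0 \left(3 J + J\right) + J\right) = 9 + \left(0 \cdot 4 J + J\right) = 9 + \left(0 + J\right) = 9 + J$)
$A{\left(6 \right)} h{\left(-4 \right)} \left(-7\right) = \left(9 + 6\right) 54 \left(-7\right) = 15 \cdot 54 \left(-7\right) = 810 \left(-7\right) = -5670$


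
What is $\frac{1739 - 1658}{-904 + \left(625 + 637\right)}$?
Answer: $\frac{81}{358} \approx 0.22626$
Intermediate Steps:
$\frac{1739 - 1658}{-904 + \left(625 + 637\right)} = \frac{81}{-904 + 1262} = \frac{81}{358}$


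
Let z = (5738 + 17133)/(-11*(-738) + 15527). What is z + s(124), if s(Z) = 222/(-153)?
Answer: -583309/1205895 ≈ -0.48371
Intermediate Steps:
s(Z) = -74/51 (s(Z) = 222*(-1/153) = -74/51)
z = 22871/23645 (z = 22871/(8118 + 15527) = 22871/23645 ≈ 0.96727)
z + s(124) = 22871/23645 - 74/51 = -583309/1205895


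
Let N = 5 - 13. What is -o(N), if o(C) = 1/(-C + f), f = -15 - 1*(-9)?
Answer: -½ ≈ -0.50000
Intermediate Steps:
f = -6 (f = -15 + 9 = -6)
N = -8
o(C) = 1/(-6 - C) (o(C) = 1/(-C - 6) = 1/(-6 - C))
-o(N) = -(-1)/(6 - 8) = -(-1)/(-2) = -(-1)*(-1)/2 = -1*½ = -½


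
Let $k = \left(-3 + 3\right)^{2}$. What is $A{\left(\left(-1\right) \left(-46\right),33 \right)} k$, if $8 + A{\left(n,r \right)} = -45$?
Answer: $0$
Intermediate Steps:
$A{\left(n,r \right)} = -53$ ($A{\left(n,r \right)} = -8 - 45 = -53$)
$k = 0$ ($k = 0^{2} = 0$)
$A{\left(\left(-1\right) \left(-46\right),33 \right)} k = \left(-53\right) 0 = 0$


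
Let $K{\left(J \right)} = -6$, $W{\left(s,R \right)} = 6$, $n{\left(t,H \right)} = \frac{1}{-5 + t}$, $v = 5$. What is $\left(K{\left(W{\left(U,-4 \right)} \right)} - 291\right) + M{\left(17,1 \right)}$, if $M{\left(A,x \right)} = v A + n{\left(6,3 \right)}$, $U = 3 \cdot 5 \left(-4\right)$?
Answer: $-211$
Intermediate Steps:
$U = -60$ ($U = 15 \left(-4\right) = -60$)
$M{\left(A,x \right)} = 1 + 5 A$ ($M{\left(A,x \right)} = 5 A + \frac{1}{-5 + 6} = 5 A + 1^{-1} = 5 A + 1 = 1 + 5 A$)
$\left(K{\left(W{\left(U,-4 \right)} \right)} - 291\right) + M{\left(17,1 \right)} = \left(-6 - 291\right) + \left(1 + 5 \cdot 17\right) = -297 + \left(1 + 85\right) = -297 + 86 = -211$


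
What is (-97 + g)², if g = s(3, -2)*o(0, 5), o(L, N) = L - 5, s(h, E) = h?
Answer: 12544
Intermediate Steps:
o(L, N) = -5 + L
g = -15 (g = 3*(-5 + 0) = 3*(-5) = -15)
(-97 + g)² = (-97 - 15)² = (-112)² = 12544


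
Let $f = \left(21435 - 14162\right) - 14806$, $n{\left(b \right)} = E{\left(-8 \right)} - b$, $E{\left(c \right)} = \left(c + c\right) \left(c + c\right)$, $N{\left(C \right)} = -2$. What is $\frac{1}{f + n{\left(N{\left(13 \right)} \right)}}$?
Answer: $- \frac{1}{7275} \approx -0.00013746$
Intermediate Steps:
$E{\left(c \right)} = 4 c^{2}$ ($E{\left(c \right)} = 2 c 2 c = 4 c^{2}$)
$n{\left(b \right)} = 256 - b$ ($n{\left(b \right)} = 4 \left(-8\right)^{2} - b = 4 \cdot 64 - b = 256 - b$)
$f = -7533$ ($f = 7273 - 14806 = -7533$)
$\frac{1}{f + n{\left(N{\left(13 \right)} \right)}} = \frac{1}{-7533 + \left(256 - -2\right)} = \frac{1}{-7533 + \left(256 + 2\right)} = \frac{1}{-7533 + 258} = \frac{1}{-7275} = - \frac{1}{7275}$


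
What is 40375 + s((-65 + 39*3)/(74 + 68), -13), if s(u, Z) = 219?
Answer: 40594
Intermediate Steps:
40375 + s((-65 + 39*3)/(74 + 68), -13) = 40375 + 219 = 40594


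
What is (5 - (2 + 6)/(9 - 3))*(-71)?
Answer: -781/3 ≈ -260.33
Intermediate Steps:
(5 - (2 + 6)/(9 - 3))*(-71) = (5 - 8/6)*(-71) = (5 - 1*4/3)*(-71) = (5 - 4/3)*(-71) = (11/3)*(-71) = -781/3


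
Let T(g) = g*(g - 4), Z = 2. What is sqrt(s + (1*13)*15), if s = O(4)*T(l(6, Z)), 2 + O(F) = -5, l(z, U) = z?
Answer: sqrt(111) ≈ 10.536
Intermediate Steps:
O(F) = -7 (O(F) = -2 - 5 = -7)
T(g) = g*(-4 + g)
s = -84 (s = -42*(-4 + 6) = -42*2 = -7*12 = -84)
sqrt(s + (1*13)*15) = sqrt(-84 + (1*13)*15) = sqrt(-84 + 13*15) = sqrt(-84 + 195) = sqrt(111)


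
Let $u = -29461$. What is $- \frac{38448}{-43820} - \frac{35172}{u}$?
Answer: $\frac{668488392}{322745255} \approx 2.0713$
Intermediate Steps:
$- \frac{38448}{-43820} - \frac{35172}{u} = - \frac{38448}{-43820} - \frac{35172}{-29461} = \left(-38448\right) \left(- \frac{1}{43820}\right) - - \frac{35172}{29461} = \frac{9612}{10955} + \frac{35172}{29461} = \frac{668488392}{322745255}$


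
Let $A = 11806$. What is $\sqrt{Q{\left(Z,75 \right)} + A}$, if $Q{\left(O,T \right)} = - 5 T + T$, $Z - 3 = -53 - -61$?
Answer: $\sqrt{11506} \approx 107.27$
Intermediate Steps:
$Z = 11$ ($Z = 3 - -8 = 3 + \left(-53 + 61\right) = 3 + 8 = 11$)
$Q{\left(O,T \right)} = - 4 T$
$\sqrt{Q{\left(Z,75 \right)} + A} = \sqrt{\left(-4\right) 75 + 11806} = \sqrt{-300 + 11806} = \sqrt{11506}$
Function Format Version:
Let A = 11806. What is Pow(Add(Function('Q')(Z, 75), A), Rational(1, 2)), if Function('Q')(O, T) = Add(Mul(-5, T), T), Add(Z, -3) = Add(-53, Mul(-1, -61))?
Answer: Pow(11506, Rational(1, 2)) ≈ 107.27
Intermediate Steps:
Z = 11 (Z = Add(3, Add(-53, Mul(-1, -61))) = Add(3, Add(-53, 61)) = Add(3, 8) = 11)
Function('Q')(O, T) = Mul(-4, T)
Pow(Add(Function('Q')(Z, 75), A), Rational(1, 2)) = Pow(Add(Mul(-4, 75), 11806), Rational(1, 2)) = Pow(Add(-300, 11806), Rational(1, 2)) = Pow(11506, Rational(1, 2))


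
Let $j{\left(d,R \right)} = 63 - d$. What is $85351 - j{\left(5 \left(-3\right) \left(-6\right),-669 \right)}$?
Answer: $85378$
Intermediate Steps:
$85351 - j{\left(5 \left(-3\right) \left(-6\right),-669 \right)} = 85351 - \left(63 - 5 \left(-3\right) \left(-6\right)\right) = 85351 - \left(63 - \left(-15\right) \left(-6\right)\right) = 85351 - \left(63 - 90\right) = 85351 - -27 = 85351 + 27 = 85378$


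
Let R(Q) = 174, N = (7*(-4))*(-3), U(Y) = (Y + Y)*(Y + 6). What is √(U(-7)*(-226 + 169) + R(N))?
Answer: 4*I*√39 ≈ 24.98*I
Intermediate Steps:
U(Y) = 2*Y*(6 + Y) (U(Y) = (2*Y)*(6 + Y) = 2*Y*(6 + Y))
N = 84 (N = -28*(-3) = 84)
√(U(-7)*(-226 + 169) + R(N)) = √((2*(-7)*(6 - 7))*(-226 + 169) + 174) = √((2*(-7)*(-1))*(-57) + 174) = √(14*(-57) + 174) = √(-798 + 174) = √(-624) = 4*I*√39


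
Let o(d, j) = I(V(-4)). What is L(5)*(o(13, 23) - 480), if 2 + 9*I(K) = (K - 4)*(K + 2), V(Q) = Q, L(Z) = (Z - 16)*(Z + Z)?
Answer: 473660/9 ≈ 52629.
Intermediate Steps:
L(Z) = 2*Z*(-16 + Z) (L(Z) = (-16 + Z)*(2*Z) = 2*Z*(-16 + Z))
I(K) = -2/9 + (-4 + K)*(2 + K)/9 (I(K) = -2/9 + ((K - 4)*(K + 2))/9 = -2/9 + ((-4 + K)*(2 + K))/9 = -2/9 + (-4 + K)*(2 + K)/9)
o(d, j) = 14/9 (o(d, j) = -10/9 - 2/9*(-4) + (1/9)*(-4)**2 = -10/9 + 8/9 + (1/9)*16 = -10/9 + 8/9 + 16/9 = 14/9)
L(5)*(o(13, 23) - 480) = (2*5*(-16 + 5))*(14/9 - 480) = (2*5*(-11))*(-4306/9) = -110*(-4306/9) = 473660/9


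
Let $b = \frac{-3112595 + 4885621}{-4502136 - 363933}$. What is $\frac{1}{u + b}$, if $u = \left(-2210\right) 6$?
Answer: $- \frac{4866069}{64525847966} \approx -7.5413 \cdot 10^{-5}$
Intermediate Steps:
$u = -13260$
$b = - \frac{1773026}{4866069}$ ($b = \frac{1773026}{-4866069} = 1773026 \left(- \frac{1}{4866069}\right) = - \frac{1773026}{4866069} \approx -0.36437$)
$\frac{1}{u + b} = \frac{1}{-13260 - \frac{1773026}{4866069}} = \frac{1}{- \frac{64525847966}{4866069}} = - \frac{4866069}{64525847966}$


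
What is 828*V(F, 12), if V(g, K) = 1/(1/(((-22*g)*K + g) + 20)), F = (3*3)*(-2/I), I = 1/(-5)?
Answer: -19582200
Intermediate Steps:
I = -⅕ ≈ -0.20000
F = 90 (F = (3*3)*(-2/(-⅕)) = 9*(-2*(-5)) = 9*10 = 90)
V(g, K) = 20 + g - 22*K*g (V(g, K) = 1/(1/((-22*K*g + g) + 20)) = 1/(1/((g - 22*K*g) + 20)) = 1/(1/(20 + g - 22*K*g)) = 20 + g - 22*K*g)
828*V(F, 12) = 828*(20 + 90 - 22*12*90) = 828*(20 + 90 - 23760) = 828*(-23650) = -19582200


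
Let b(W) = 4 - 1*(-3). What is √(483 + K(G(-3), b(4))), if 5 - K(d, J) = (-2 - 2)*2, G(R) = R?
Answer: 4*√31 ≈ 22.271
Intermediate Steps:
b(W) = 7 (b(W) = 4 + 3 = 7)
K(d, J) = 13 (K(d, J) = 5 - (-2 - 2)*2 = 5 - (-4)*2 = 5 - 1*(-8) = 5 + 8 = 13)
√(483 + K(G(-3), b(4))) = √(483 + 13) = √496 = 4*√31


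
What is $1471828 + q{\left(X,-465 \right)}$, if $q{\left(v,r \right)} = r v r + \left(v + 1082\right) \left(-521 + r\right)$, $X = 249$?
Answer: $53999487$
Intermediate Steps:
$q{\left(v,r \right)} = v r^{2} + \left(-521 + r\right) \left(1082 + v\right)$ ($q{\left(v,r \right)} = v r^{2} + \left(1082 + v\right) \left(-521 + r\right) = v r^{2} + \left(-521 + r\right) \left(1082 + v\right)$)
$1471828 + q{\left(X,-465 \right)} = 1471828 - \left(1312366 - 53840025\right) = 1471828 - -52527659 = 1471828 + 52527659 = 53999487$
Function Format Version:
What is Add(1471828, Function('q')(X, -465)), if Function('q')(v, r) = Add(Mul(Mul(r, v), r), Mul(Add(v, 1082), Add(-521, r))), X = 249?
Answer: 53999487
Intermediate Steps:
Function('q')(v, r) = Add(Mul(v, Pow(r, 2)), Mul(Add(-521, r), Add(1082, v))) (Function('q')(v, r) = Add(Mul(v, Pow(r, 2)), Mul(Add(1082, v), Add(-521, r))) = Add(Mul(v, Pow(r, 2)), Mul(Add(-521, r), Add(1082, v))))
Add(1471828, Function('q')(X, -465)) = Add(1471828, Add(-563722, Mul(-521, 249), Mul(1082, -465), Mul(-465, 249), Mul(249, Pow(-465, 2)))) = Add(1471828, Add(-563722, -129729, -503130, -115785, Mul(249, 216225))) = Add(1471828, Add(-563722, -129729, -503130, -115785, 53840025)) = Add(1471828, 52527659) = 53999487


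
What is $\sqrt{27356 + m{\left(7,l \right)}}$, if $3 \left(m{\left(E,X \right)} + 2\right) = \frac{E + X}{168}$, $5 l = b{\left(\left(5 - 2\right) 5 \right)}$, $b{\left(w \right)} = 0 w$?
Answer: $\frac{\sqrt{3938978}}{12} \approx 165.39$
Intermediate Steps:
$b{\left(w \right)} = 0$
$l = 0$ ($l = \frac{1}{5} \cdot 0 = 0$)
$m{\left(E,X \right)} = -2 + \frac{E}{504} + \frac{X}{504}$ ($m{\left(E,X \right)} = -2 + \frac{\left(E + X\right) \frac{1}{168}}{3} = -2 + \frac{\frac{E}{168} + \frac{X}{168}}{3} = -2 + \left(\frac{E}{504} + \frac{X}{504}\right) = -2 + \frac{E}{504} + \frac{X}{504}$)
$\sqrt{27356 + m{\left(7,l \right)}} = \sqrt{27356 + \left(-2 + \frac{1}{504} \cdot 7 + \frac{1}{504} \cdot 0\right)} = \sqrt{27356 + \left(-2 + \frac{1}{72} + 0\right)} = \sqrt{27356 - \frac{143}{72}} = \sqrt{\frac{1969489}{72}} = \frac{\sqrt{3938978}}{12}$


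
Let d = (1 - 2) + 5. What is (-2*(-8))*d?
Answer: 64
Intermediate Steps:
d = 4 (d = -1 + 5 = 4)
(-2*(-8))*d = -2*(-8)*4 = 16*4 = 64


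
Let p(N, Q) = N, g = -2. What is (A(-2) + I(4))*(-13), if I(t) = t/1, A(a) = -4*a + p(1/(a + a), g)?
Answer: -611/4 ≈ -152.75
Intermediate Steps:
A(a) = 1/(2*a) - 4*a (A(a) = -4*a + 1/(a + a) = -4*a + 1/(2*a) = 1/(2*a) - 4*a)
I(t) = t (I(t) = t*1 = t)
(A(-2) + I(4))*(-13) = (((½)/(-2) - 4*(-2)) + 4)*(-13) = (((½)*(-½) + 8) + 4)*(-13) = ((-¼ + 8) + 4)*(-13) = (31/4 + 4)*(-13) = (47/4)*(-13) = -611/4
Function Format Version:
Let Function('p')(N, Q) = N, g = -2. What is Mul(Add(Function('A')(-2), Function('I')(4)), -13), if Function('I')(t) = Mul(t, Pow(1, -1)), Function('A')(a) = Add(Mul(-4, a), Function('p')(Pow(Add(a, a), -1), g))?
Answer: Rational(-611, 4) ≈ -152.75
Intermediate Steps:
Function('A')(a) = Add(Mul(Rational(1, 2), Pow(a, -1)), Mul(-4, a)) (Function('A')(a) = Add(Mul(-4, a), Pow(Add(a, a), -1)) = Add(Mul(-4, a), Pow(Mul(2, a), -1)) = Add(Mul(-4, a), Mul(Rational(1, 2), Pow(a, -1))) = Add(Mul(Rational(1, 2), Pow(a, -1)), Mul(-4, a)))
Function('I')(t) = t (Function('I')(t) = Mul(t, 1) = t)
Mul(Add(Function('A')(-2), Function('I')(4)), -13) = Mul(Add(Add(Mul(Rational(1, 2), Pow(-2, -1)), Mul(-4, -2)), 4), -13) = Mul(Add(Add(Mul(Rational(1, 2), Rational(-1, 2)), 8), 4), -13) = Mul(Add(Add(Rational(-1, 4), 8), 4), -13) = Mul(Add(Rational(31, 4), 4), -13) = Mul(Rational(47, 4), -13) = Rational(-611, 4)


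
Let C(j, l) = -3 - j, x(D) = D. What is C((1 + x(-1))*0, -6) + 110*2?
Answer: 217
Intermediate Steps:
C((1 + x(-1))*0, -6) + 110*2 = (-3 - (1 - 1)*0) + 110*2 = (-3 - 0*0) + 220 = (-3 - 1*0) + 220 = (-3 + 0) + 220 = -3 + 220 = 217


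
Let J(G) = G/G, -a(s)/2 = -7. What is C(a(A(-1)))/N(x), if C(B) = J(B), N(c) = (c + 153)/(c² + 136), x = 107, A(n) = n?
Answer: 2317/52 ≈ 44.558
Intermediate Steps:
a(s) = 14 (a(s) = -2*(-7) = 14)
N(c) = (153 + c)/(136 + c²)
J(G) = 1
C(B) = 1
C(a(A(-1)))/N(x) = 1/((153 + 107)/(136 + 107²)) = 1/(260/(136 + 11449)) = 1/(260/11585) = 1/((1/11585)*260) = 1/(52/2317) = 1*(2317/52) = 2317/52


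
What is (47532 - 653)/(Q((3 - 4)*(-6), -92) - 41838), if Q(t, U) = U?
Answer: -6697/5990 ≈ -1.1180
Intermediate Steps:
(47532 - 653)/(Q((3 - 4)*(-6), -92) - 41838) = (47532 - 653)/(-92 - 41838) = 46879/(-41930) = 46879*(-1/41930) = -6697/5990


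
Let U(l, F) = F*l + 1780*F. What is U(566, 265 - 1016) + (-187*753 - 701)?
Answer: -1903358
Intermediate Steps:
U(l, F) = 1780*F + F*l
U(566, 265 - 1016) + (-187*753 - 701) = (265 - 1016)*(1780 + 566) + (-187*753 - 701) = -751*2346 + (-140811 - 701) = -1761846 - 141512 = -1903358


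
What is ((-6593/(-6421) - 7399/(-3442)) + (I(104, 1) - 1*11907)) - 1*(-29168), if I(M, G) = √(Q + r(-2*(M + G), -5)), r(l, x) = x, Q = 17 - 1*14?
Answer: 381556978487/22101082 + I*√2 ≈ 17264.0 + 1.4142*I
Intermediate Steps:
Q = 3 (Q = 17 - 14 = 3)
I(M, G) = I*√2 (I(M, G) = √(3 - 5) = √(-2) = I*√2)
((-6593/(-6421) - 7399/(-3442)) + (I(104, 1) - 1*11907)) - 1*(-29168) = ((-6593/(-6421) - 7399/(-3442)) + (I*√2 - 1*11907)) - 1*(-29168) = ((-6593*(-1/6421) - 7399*(-1/3442)) + (I*√2 - 11907)) + 29168 = ((6593/6421 + 7399/3442) + (-11907 + I*√2)) + 29168 = (70202085/22101082 + (-11907 + I*√2)) + 29168 = (-263087381289/22101082 + I*√2) + 29168 = 381556978487/22101082 + I*√2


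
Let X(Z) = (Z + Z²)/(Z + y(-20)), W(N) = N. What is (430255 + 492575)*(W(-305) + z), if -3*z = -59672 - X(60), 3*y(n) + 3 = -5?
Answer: 778036742560/43 ≈ 1.8094e+10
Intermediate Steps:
y(n) = -8/3 (y(n) = -1 + (⅓)*(-5) = -1 - 5/3 = -8/3)
X(Z) = (Z + Z²)/(-8/3 + Z) (X(Z) = (Z + Z²)/(Z - 8/3) = (Z + Z²)/(-8/3 + Z))
z = 2568641/129 (z = -(-59672 - 3*60*(1 + 60)/(-8 + 3*60))/3 = -(-59672 - 3*60*61/(-8 + 180))/3 = -(-59672 - 3*60*61/172)/3 = -(-59672 - 1*2745/43)/3 = -(-59672 - 2745/43)/3 = -⅓*(-2568641/43) = 2568641/129 ≈ 19912.)
(430255 + 492575)*(W(-305) + z) = (430255 + 492575)*(-305 + 2568641/129) = 922830*(2529296/129) = 778036742560/43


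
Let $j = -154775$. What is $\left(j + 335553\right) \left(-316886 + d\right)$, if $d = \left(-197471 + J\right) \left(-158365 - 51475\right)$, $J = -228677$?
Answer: $16165635064919652$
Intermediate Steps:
$d = 89422896320$ ($d = \left(-197471 - 228677\right) \left(-158365 - 51475\right) = \left(-426148\right) \left(-209840\right) = 89422896320$)
$\left(j + 335553\right) \left(-316886 + d\right) = \left(-154775 + 335553\right) \left(-316886 + 89422896320\right) = 180778 \cdot 89422579434 = 16165635064919652$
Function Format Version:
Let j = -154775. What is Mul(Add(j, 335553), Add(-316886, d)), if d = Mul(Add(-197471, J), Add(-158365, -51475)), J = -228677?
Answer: 16165635064919652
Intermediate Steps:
d = 89422896320 (d = Mul(Add(-197471, -228677), Add(-158365, -51475)) = Mul(-426148, -209840) = 89422896320)
Mul(Add(j, 335553), Add(-316886, d)) = Mul(Add(-154775, 335553), Add(-316886, 89422896320)) = Mul(180778, 89422579434) = 16165635064919652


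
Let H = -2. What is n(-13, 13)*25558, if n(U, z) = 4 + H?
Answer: 51116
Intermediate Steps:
n(U, z) = 2 (n(U, z) = 4 - 2 = 2)
n(-13, 13)*25558 = 2*25558 = 51116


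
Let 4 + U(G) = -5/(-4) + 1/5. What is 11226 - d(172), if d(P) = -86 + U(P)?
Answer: 226291/20 ≈ 11315.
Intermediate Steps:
U(G) = -51/20 (U(G) = -4 + (-5/(-4) + 1/5) = -4 + (-5*(-¼) + 1*(⅕)) = -4 + (5/4 + ⅕) = -4 + 29/20 = -51/20)
d(P) = -1771/20 (d(P) = -86 - 51/20 = -1771/20)
11226 - d(172) = 11226 - 1*(-1771/20) = 11226 + 1771/20 = 226291/20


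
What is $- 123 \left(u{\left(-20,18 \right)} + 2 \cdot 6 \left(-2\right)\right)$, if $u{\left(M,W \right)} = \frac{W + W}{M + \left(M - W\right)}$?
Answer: $\frac{87822}{29} \approx 3028.3$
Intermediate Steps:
$u{\left(M,W \right)} = \frac{2 W}{- W + 2 M}$
$- 123 \left(u{\left(-20,18 \right)} + 2 \cdot 6 \left(-2\right)\right) = - 123 \left(2 \cdot 18 \frac{1}{\left(-1\right) 18 + 2 \left(-20\right)} + 2 \cdot 6 \left(-2\right)\right) = - 123 \left(2 \cdot 18 \frac{1}{-18 - 40} + 12 \left(-2\right)\right) = - 123 \left(2 \cdot 18 \frac{1}{-58} - 24\right) = - 123 \left(2 \cdot 18 \left(- \frac{1}{58}\right) - 24\right) = - 123 \left(- \frac{18}{29} - 24\right) = \left(-123\right) \left(- \frac{714}{29}\right) = \frac{87822}{29}$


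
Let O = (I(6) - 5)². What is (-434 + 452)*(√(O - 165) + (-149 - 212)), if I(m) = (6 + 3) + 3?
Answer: -6498 + 36*I*√29 ≈ -6498.0 + 193.87*I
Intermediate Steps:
I(m) = 12 (I(m) = 9 + 3 = 12)
O = 49 (O = (12 - 5)² = 7² = 49)
(-434 + 452)*(√(O - 165) + (-149 - 212)) = (-434 + 452)*(√(49 - 165) + (-149 - 212)) = 18*(√(-116) - 361) = 18*(2*I*√29 - 361) = 18*(-361 + 2*I*√29) = -6498 + 36*I*√29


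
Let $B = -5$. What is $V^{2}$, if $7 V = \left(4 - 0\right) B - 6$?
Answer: $\frac{676}{49} \approx 13.796$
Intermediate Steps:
$V = - \frac{26}{7}$ ($V = \frac{\left(4 - 0\right) \left(-5\right) - 6}{7} = \frac{\left(4 + 0\right) \left(-5\right) - 6}{7} = \frac{4 \left(-5\right) - 6}{7} = \frac{-20 - 6}{7} = \frac{1}{7} \left(-26\right) = - \frac{26}{7} \approx -3.7143$)
$V^{2} = \left(- \frac{26}{7}\right)^{2} = \frac{676}{49}$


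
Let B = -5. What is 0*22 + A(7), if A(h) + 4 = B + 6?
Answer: -3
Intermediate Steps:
A(h) = -3 (A(h) = -4 + (-5 + 6) = -4 + 1 = -3)
0*22 + A(7) = 0*22 - 3 = 0 - 3 = -3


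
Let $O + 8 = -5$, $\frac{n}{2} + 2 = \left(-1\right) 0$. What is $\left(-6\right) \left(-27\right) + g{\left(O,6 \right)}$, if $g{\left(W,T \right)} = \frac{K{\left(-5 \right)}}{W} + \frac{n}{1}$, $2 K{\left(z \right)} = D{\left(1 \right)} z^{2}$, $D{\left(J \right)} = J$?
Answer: $\frac{4083}{26} \approx 157.04$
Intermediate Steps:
$n = -4$ ($n = -4 + 2 \left(\left(-1\right) 0\right) = -4 + 2 \cdot 0 = -4 + 0 = -4$)
$K{\left(z \right)} = \frac{z^{2}}{2}$ ($K{\left(z \right)} = \frac{1 z^{2}}{2} = \frac{z^{2}}{2}$)
$O = -13$ ($O = -8 - 5 = -13$)
$g{\left(W,T \right)} = -4 + \frac{25}{2 W}$ ($g{\left(W,T \right)} = \frac{\frac{1}{2} \left(-5\right)^{2}}{W} - \frac{4}{1} = \frac{\frac{1}{2} \cdot 25}{W} - 4 = \frac{25}{2 W} - 4 = -4 + \frac{25}{2 W}$)
$\left(-6\right) \left(-27\right) + g{\left(O,6 \right)} = \left(-6\right) \left(-27\right) - \left(4 - \frac{25}{2 \left(-13\right)}\right) = 162 + \left(-4 + \frac{25}{2} \left(- \frac{1}{13}\right)\right) = 162 - \frac{129}{26} = \frac{4083}{26}$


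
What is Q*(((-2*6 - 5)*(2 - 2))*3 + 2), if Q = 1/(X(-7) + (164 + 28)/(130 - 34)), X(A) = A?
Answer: -⅖ ≈ -0.40000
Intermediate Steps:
Q = -⅕ (Q = 1/(-7 + (164 + 28)/(130 - 34)) = 1/(-7 + 192/96) = 1/(-7 + 192*(1/96)) = 1/(-7 + 2) = 1/(-5) = -⅕ ≈ -0.20000)
Q*(((-2*6 - 5)*(2 - 2))*3 + 2) = -(((-2*6 - 5)*(2 - 2))*3 + 2)/5 = -(((-12 - 5)*0)*3 + 2)/5 = -(-17*0*3 + 2)/5 = -(0*3 + 2)/5 = -(0 + 2)/5 = -⅕*2 = -⅖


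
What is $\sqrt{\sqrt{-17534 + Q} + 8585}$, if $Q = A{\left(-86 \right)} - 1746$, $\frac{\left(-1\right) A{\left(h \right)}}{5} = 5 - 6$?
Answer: $\sqrt{8585 + 5 i \sqrt{771}} \approx 92.658 + 0.7492 i$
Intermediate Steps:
$A{\left(h \right)} = 5$ ($A{\left(h \right)} = - 5 \left(5 - 6\right) = \left(-5\right) \left(-1\right) = 5$)
$Q = -1741$ ($Q = 5 - 1746 = -1741$)
$\sqrt{\sqrt{-17534 + Q} + 8585} = \sqrt{\sqrt{-17534 - 1741} + 8585} = \sqrt{\sqrt{-19275} + 8585} = \sqrt{5 i \sqrt{771} + 8585} = \sqrt{8585 + 5 i \sqrt{771}}$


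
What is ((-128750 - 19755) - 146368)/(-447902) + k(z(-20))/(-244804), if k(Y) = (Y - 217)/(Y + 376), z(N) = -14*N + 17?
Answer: 1735042952327/2635472836178 ≈ 0.65834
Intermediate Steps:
z(N) = 17 - 14*N
k(Y) = (-217 + Y)/(376 + Y)
((-128750 - 19755) - 146368)/(-447902) + k(z(-20))/(-244804) = ((-128750 - 19755) - 146368)/(-447902) + ((-217 + (17 - 14*(-20)))/(376 + (17 - 14*(-20))))/(-244804) = (-148505 - 146368)*(-1/447902) + ((-217 + (17 + 280))/(376 + (17 + 280)))*(-1/244804) = -294873*(-1/447902) + ((-217 + 297)/(376 + 297))*(-1/244804) = 294873/447902 + (80/673)*(-1/244804) = 294873/447902 - 20/41188273 = 1735042952327/2635472836178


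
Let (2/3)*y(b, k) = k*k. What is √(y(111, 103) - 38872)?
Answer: I*√91834/2 ≈ 151.52*I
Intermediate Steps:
y(b, k) = 3*k²/2 (y(b, k) = 3*(k*k)/2 = 3*k²/2)
√(y(111, 103) - 38872) = √((3/2)*103² - 38872) = √((3/2)*10609 - 38872) = √(31827/2 - 38872) = √(-45917/2) = I*√91834/2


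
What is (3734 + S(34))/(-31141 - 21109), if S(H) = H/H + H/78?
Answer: -72841/1018875 ≈ -0.071492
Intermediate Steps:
S(H) = 1 + H/78 (S(H) = 1 + H*(1/78) = 1 + H/78)
(3734 + S(34))/(-31141 - 21109) = (3734 + (1 + (1/78)*34))/(-31141 - 21109) = (3734 + (1 + 17/39))/(-52250) = (3734 + 56/39)*(-1/52250) = (145682/39)*(-1/52250) = -72841/1018875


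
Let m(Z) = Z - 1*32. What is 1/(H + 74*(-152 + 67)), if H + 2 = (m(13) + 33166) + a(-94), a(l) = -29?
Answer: 1/26826 ≈ 3.7277e-5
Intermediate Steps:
m(Z) = -32 + Z (m(Z) = Z - 32 = -32 + Z)
H = 33116 (H = -2 + (((-32 + 13) + 33166) - 29) = -2 + ((-19 + 33166) - 29) = -2 + (33147 - 29) = -2 + 33118 = 33116)
1/(H + 74*(-152 + 67)) = 1/(33116 + 74*(-152 + 67)) = 1/(33116 + 74*(-85)) = 1/(33116 - 6290) = 1/26826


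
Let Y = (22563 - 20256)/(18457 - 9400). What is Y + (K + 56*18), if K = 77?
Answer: 3276384/3019 ≈ 1085.3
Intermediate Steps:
Y = 769/3019 (Y = 2307/9057 = 2307*(1/9057) = 769/3019 ≈ 0.25472)
Y + (K + 56*18) = 769/3019 + (77 + 56*18) = 769/3019 + (77 + 1008) = 769/3019 + 1085 = 3276384/3019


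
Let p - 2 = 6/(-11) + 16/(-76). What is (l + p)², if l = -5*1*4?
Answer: 15366400/43681 ≈ 351.79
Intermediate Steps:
l = -20 (l = -5*4 = -20)
p = 260/209 (p = 2 + (6/(-11) + 16/(-76)) = 2 + (6*(-1/11) + 16*(-1/76)) = 2 + (-6/11 - 4/19) = 2 - 158/209 = 260/209 ≈ 1.2440)
(l + p)² = (-20 + 260/209)² = (-3920/209)² = 15366400/43681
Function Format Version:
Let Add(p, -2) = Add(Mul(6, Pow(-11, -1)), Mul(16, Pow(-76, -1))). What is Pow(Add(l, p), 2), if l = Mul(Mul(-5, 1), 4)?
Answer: Rational(15366400, 43681) ≈ 351.79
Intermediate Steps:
l = -20 (l = Mul(-5, 4) = -20)
p = Rational(260, 209) (p = Add(2, Add(Mul(6, Pow(-11, -1)), Mul(16, Pow(-76, -1)))) = Add(2, Add(Mul(6, Rational(-1, 11)), Mul(16, Rational(-1, 76)))) = Add(2, Add(Rational(-6, 11), Rational(-4, 19))) = Add(2, Rational(-158, 209)) = Rational(260, 209) ≈ 1.2440)
Pow(Add(l, p), 2) = Pow(Add(-20, Rational(260, 209)), 2) = Pow(Rational(-3920, 209), 2) = Rational(15366400, 43681)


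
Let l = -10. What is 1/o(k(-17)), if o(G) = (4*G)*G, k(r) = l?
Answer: 1/400 ≈ 0.0025000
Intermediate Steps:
k(r) = -10
o(G) = 4*G²
1/o(k(-17)) = 1/(4*(-10)²) = 1/(4*100) = 1/400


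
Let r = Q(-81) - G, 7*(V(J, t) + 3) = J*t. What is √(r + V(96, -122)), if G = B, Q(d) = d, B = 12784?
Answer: 2*I*√178129/7 ≈ 120.59*I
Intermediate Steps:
V(J, t) = -3 + J*t/7 (V(J, t) = -3 + (J*t)/7 = -3 + J*t/7)
G = 12784
r = -12865 (r = -81 - 1*12784 = -81 - 12784 = -12865)
√(r + V(96, -122)) = √(-12865 + (-3 + (⅐)*96*(-122))) = √(-12865 + (-3 - 11712/7)) = √(-12865 - 11733/7) = √(-101788/7) = 2*I*√178129/7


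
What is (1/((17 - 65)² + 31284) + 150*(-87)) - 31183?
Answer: -1485698003/33588 ≈ -44233.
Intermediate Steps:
(1/((17 - 65)² + 31284) + 150*(-87)) - 31183 = (1/((-48)² + 31284) - 13050) - 31183 = (1/(2304 + 31284) - 13050) - 31183 = (1/33588 - 13050) - 31183 = -438323399/33588 - 31183 = -1485698003/33588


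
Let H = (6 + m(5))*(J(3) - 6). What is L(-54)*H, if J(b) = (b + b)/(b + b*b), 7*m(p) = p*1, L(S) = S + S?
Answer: 27918/7 ≈ 3988.3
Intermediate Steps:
L(S) = 2*S
m(p) = p/7 (m(p) = (p*1)/7 = p/7)
J(b) = 2*b/(b + b**2) (J(b) = (2*b)/(b + b**2) = 2*b/(b + b**2))
H = -517/14 (H = (6 + (1/7)*5)*(2/(1 + 3) - 6) = (6 + 5/7)*(2/4 - 6) = 47*(2*(1/4) - 6)/7 = 47*(1/2 - 6)/7 = (47/7)*(-11/2) = -517/14 ≈ -36.929)
L(-54)*H = (2*(-54))*(-517/14) = -108*(-517/14) = 27918/7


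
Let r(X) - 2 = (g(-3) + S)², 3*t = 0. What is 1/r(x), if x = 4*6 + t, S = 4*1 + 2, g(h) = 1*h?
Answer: 1/11 ≈ 0.090909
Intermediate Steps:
g(h) = h
t = 0 (t = (⅓)*0 = 0)
S = 6 (S = 4 + 2 = 6)
x = 24 (x = 4*6 + 0 = 24 + 0 = 24)
r(X) = 11 (r(X) = 2 + (-3 + 6)² = 2 + 3² = 2 + 9 = 11)
1/r(x) = 1/11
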